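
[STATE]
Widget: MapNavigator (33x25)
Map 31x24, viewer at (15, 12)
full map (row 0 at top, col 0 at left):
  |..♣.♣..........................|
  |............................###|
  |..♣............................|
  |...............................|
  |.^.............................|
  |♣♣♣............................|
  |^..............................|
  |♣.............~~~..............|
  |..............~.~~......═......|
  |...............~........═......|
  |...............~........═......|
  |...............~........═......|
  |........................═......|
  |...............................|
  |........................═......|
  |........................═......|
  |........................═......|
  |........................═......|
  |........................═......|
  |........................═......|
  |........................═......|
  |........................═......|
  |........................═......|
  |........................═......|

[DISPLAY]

 ..♣.♣.......................... 
 ............................### 
 ..♣............................ 
 ............................... 
 .^............................. 
 ♣♣♣............................ 
 ^.............................. 
 ♣.............~~~.............. 
 ..............~.~~......═...... 
 ...............~........═...... 
 ...............~........═...... 
 ...............~........═...... 
 ...............@........═...... 
 ............................... 
 ........................═...... 
 ........................═...... 
 ........................═...... 
 ........................═...... 
 ........................═...... 
 ........................═...... 
 ........................═...... 
 ........................═...... 
 ........................═...... 
 ........................═...... 
                                 


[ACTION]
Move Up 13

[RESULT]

                                 
                                 
                                 
                                 
                                 
                                 
                                 
                                 
                                 
                                 
                                 
                                 
 ..♣.♣..........@............... 
 ............................### 
 ..♣............................ 
 ............................... 
 .^............................. 
 ♣♣♣............................ 
 ^.............................. 
 ♣.............~~~.............. 
 ..............~.~~......═...... 
 ...............~........═...... 
 ...............~........═...... 
 ...............~........═...... 
 ........................═...... 


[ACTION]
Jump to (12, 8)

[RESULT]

                                 
                                 
                                 
                                 
    ..♣.♣........................
    ............................#
    ..♣..........................
    .............................
    .^...........................
    ♣♣♣..........................
    ^............................
    ♣.............~~~............
    ............@.~.~~......═....
    ...............~........═....
    ...............~........═....
    ...............~........═....
    ........................═....
    .............................
    ........................═....
    ........................═....
    ........................═....
    ........................═....
    ........................═....
    ........................═....
    ........................═....


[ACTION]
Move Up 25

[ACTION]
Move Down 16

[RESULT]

    .^...........................
    ♣♣♣..........................
    ^............................
    ♣.............~~~............
    ..............~.~~......═....
    ...............~........═....
    ...............~........═....
    ...............~........═....
    ........................═....
    .............................
    ........................═....
    ........................═....
    ............@...........═....
    ........................═....
    ........................═....
    ........................═....
    ........................═....
    ........................═....
    ........................═....
    ........................═....
                                 
                                 
                                 
                                 
                                 


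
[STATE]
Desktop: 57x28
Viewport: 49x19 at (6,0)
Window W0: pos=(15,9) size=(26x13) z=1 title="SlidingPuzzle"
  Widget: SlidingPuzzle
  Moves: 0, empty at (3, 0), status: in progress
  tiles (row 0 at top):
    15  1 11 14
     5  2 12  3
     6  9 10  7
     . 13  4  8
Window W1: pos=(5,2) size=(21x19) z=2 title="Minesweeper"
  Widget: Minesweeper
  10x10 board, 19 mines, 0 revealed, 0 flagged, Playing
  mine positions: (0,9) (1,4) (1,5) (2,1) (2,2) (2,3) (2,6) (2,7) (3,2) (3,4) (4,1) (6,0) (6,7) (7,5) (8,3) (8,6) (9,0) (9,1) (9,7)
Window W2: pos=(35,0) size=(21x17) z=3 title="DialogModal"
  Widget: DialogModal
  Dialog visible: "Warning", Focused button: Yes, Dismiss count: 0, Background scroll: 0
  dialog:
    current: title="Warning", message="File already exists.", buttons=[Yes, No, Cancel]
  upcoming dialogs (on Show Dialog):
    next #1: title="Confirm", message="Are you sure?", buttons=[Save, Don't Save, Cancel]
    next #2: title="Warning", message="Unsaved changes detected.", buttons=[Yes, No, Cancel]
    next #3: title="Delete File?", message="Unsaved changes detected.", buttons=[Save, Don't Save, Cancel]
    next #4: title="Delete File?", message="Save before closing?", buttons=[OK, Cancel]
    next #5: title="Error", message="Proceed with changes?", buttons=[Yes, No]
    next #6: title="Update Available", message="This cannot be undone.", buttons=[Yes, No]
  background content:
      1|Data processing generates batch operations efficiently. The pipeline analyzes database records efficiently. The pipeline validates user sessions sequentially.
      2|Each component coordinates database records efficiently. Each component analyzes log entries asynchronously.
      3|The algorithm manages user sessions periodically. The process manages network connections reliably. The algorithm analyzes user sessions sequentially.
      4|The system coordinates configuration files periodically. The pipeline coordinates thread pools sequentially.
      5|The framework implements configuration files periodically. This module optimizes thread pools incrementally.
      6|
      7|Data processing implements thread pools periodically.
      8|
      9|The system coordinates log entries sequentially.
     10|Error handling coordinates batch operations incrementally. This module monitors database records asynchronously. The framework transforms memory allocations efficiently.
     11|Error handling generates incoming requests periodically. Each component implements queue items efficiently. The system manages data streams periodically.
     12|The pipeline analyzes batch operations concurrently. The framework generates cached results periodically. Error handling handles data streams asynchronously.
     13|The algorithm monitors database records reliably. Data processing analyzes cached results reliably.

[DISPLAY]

                             ┏━━━━━━━━━━━━━━━━━━━
                             ┃ DialogModal       
━━━━━━━━━━━━━━━━━━━┓         ┠───────────────────
 Minesweeper       ┃         ┃Data processing gen
───────────────────┨         ┃Each component coor
■■■■■■■■■■         ┃         ┃The algorithm manag
■■■■■■■■■■         ┃         ┃The system coordina
■■■■■■■■■■         ┃         ┃Th┌─────────────┐le
■■■■■■■■■■         ┃         ┃  │   Warning   │  
■■■■■■■■■■         ┃━━━━━━━━━┃Da│File already │mp
■■■■■■■■■■         ┃zzle     ┃  │[Yes]  No   C│  
■■■■■■■■■■         ┃─────────┃Th└─────────────┘na
■■■■■■■■■■         ┃┬────┬───┃Error handling coor
■■■■■■■■■■         ┃│ 11 │ 14┃Error handling gene
■■■■■■■■■■         ┃┼────┼───┃The pipeline analyz
                   ┃│ 12 │  3┃The algorithm monit
                   ┃┼────┼───┗━━━━━━━━━━━━━━━━━━━
                   ┃│ 10 │  7 │   ┃              
                   ┃┼────┼────┤   ┃              


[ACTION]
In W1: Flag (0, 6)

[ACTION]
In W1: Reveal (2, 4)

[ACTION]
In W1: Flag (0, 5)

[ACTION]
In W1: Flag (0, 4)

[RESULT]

                             ┏━━━━━━━━━━━━━━━━━━━
                             ┃ DialogModal       
━━━━━━━━━━━━━━━━━━━┓         ┠───────────────────
 Minesweeper       ┃         ┃Data processing gen
───────────────────┨         ┃Each component coor
■■■■⚑⚑⚑■■■         ┃         ┃The algorithm manag
■■■■■■■■■■         ┃         ┃The system coordina
■■■■4■■■■■         ┃         ┃Th┌─────────────┐le
■■■■■■■■■■         ┃         ┃  │   Warning   │  
■■■■■■■■■■         ┃━━━━━━━━━┃Da│File already │mp
■■■■■■■■■■         ┃zzle     ┃  │[Yes]  No   C│  
■■■■■■■■■■         ┃─────────┃Th└─────────────┘na
■■■■■■■■■■         ┃┬────┬───┃Error handling coor
■■■■■■■■■■         ┃│ 11 │ 14┃Error handling gene
■■■■■■■■■■         ┃┼────┼───┃The pipeline analyz
                   ┃│ 12 │  3┃The algorithm monit
                   ┃┼────┼───┗━━━━━━━━━━━━━━━━━━━
                   ┃│ 10 │  7 │   ┃              
                   ┃┼────┼────┤   ┃              


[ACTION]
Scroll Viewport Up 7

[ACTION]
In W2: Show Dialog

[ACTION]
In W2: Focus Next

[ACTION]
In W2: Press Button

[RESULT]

                             ┏━━━━━━━━━━━━━━━━━━━
                             ┃ DialogModal       
━━━━━━━━━━━━━━━━━━━┓         ┠───────────────────
 Minesweeper       ┃         ┃Data processing gen
───────────────────┨         ┃Each component coor
■■■■⚑⚑⚑■■■         ┃         ┃The algorithm manag
■■■■■■■■■■         ┃         ┃The system coordina
■■■■4■■■■■         ┃         ┃The framework imple
■■■■■■■■■■         ┃         ┃                   
■■■■■■■■■■         ┃━━━━━━━━━┃Data processing imp
■■■■■■■■■■         ┃zzle     ┃                   
■■■■■■■■■■         ┃─────────┃The system coordina
■■■■■■■■■■         ┃┬────┬───┃Error handling coor
■■■■■■■■■■         ┃│ 11 │ 14┃Error handling gene
■■■■■■■■■■         ┃┼────┼───┃The pipeline analyz
                   ┃│ 12 │  3┃The algorithm monit
                   ┃┼────┼───┗━━━━━━━━━━━━━━━━━━━
                   ┃│ 10 │  7 │   ┃              
                   ┃┼────┼────┤   ┃              


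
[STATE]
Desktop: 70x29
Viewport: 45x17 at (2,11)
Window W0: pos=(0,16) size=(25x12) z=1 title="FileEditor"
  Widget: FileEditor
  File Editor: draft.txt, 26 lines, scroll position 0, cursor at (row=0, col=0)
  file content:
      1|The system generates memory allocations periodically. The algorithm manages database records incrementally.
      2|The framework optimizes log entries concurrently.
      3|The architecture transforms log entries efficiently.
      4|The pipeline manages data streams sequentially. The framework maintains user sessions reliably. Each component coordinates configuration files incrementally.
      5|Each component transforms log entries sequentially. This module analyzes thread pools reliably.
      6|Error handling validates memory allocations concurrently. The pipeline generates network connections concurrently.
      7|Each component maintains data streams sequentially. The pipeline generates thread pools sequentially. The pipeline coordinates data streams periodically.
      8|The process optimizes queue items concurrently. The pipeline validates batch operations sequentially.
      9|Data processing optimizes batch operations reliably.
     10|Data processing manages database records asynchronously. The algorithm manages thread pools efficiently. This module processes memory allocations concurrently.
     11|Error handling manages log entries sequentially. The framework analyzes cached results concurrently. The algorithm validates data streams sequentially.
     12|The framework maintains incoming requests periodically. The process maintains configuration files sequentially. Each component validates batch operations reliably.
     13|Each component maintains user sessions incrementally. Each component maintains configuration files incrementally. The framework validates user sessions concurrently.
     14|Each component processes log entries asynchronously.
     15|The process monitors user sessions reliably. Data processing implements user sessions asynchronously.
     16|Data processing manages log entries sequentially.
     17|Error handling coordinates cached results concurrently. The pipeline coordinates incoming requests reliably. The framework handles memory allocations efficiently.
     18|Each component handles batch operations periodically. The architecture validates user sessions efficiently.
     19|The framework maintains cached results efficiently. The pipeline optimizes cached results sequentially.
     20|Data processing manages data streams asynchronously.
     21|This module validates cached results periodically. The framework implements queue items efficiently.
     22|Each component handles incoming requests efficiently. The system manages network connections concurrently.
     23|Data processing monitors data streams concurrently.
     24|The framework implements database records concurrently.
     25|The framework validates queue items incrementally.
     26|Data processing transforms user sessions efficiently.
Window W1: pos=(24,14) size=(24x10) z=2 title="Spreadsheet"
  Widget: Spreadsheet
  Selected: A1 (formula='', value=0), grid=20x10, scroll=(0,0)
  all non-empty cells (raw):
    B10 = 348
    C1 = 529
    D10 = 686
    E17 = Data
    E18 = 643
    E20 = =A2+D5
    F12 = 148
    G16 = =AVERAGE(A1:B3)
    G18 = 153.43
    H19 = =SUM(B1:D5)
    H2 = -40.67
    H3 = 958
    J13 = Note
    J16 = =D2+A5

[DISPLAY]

                                             
                                             
                                             
                      ┏━━━━━━━━━━━━━━━━━━━━━━
                      ┃ Spreadsheet          
━━━━━━━━━━━━━━━━━━━━━━┠──────────────────────
FileEditor            ┃A1:                   
──────────────────────┃       A       B      
he system generates m▲┃----------------------
he framework optimize█┃  1      [0]       0  
he architecture trans░┃  2        0       0  
he pipeline manages d░┃  3        0       0  
ach component transfo░┗━━━━━━━━━━━━━━━━━━━━━━
rror handling validat░┃                      
ach component maintai░┃                      
he process optimizes ▼┃                      
━━━━━━━━━━━━━━━━━━━━━━┛                      


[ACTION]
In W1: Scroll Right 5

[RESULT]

                                             
                                             
                                             
                      ┏━━━━━━━━━━━━━━━━━━━━━━
                      ┃ Spreadsheet          
━━━━━━━━━━━━━━━━━━━━━━┠──────────────────────
FileEditor            ┃A1:                   
──────────────────────┃       F       G      
he system generates m▲┃----------------------
he framework optimize█┃  1        0       0  
he architecture trans░┃  2        0       0  
he pipeline manages d░┃  3        0       0  
ach component transfo░┗━━━━━━━━━━━━━━━━━━━━━━
rror handling validat░┃                      
ach component maintai░┃                      
he process optimizes ▼┃                      
━━━━━━━━━━━━━━━━━━━━━━┛                      


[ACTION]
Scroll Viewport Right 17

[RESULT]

                                             
                                             
                                             
     ┏━━━━━━━━━━━━━━━━━━━━━━┓                
     ┃ Spreadsheet          ┃                
━━━━━┠──────────────────────┨                
     ┃A1:                   ┃                
─────┃       F       G      ┃                
es m▲┃----------------------┃                
mize█┃  1        0       0  ┃                
rans░┃  2        0       0  ┃                
es d░┃  3        0       0  ┃                
nsfo░┗━━━━━━━━━━━━━━━━━━━━━━┛                
idat░┃                                       
ntai░┃                                       
zes ▼┃                                       
━━━━━┛                                       


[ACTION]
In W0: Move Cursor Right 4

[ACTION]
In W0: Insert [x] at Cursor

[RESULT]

                                             
                                             
                                             
     ┏━━━━━━━━━━━━━━━━━━━━━━┓                
     ┃ Spreadsheet          ┃                
━━━━━┠──────────────────────┨                
     ┃A1:                   ┃                
─────┃       F       G      ┃                
tes ▲┃----------------------┃                
mize█┃  1        0       0  ┃                
rans░┃  2        0       0  ┃                
es d░┃  3        0       0  ┃                
nsfo░┗━━━━━━━━━━━━━━━━━━━━━━┛                
idat░┃                                       
ntai░┃                                       
zes ▼┃                                       
━━━━━┛                                       


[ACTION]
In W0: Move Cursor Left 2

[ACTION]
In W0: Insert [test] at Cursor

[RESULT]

                                             
                                             
                                             
     ┏━━━━━━━━━━━━━━━━━━━━━━┓                
     ┃ Spreadsheet          ┃                
━━━━━┠──────────────────────┨                
     ┃A1:                   ┃                
─────┃       F       G      ┃                
nera▲┃----------------------┃                
mize█┃  1        0       0  ┃                
rans░┃  2        0       0  ┃                
es d░┃  3        0       0  ┃                
nsfo░┗━━━━━━━━━━━━━━━━━━━━━━┛                
idat░┃                                       
ntai░┃                                       
zes ▼┃                                       
━━━━━┛                                       


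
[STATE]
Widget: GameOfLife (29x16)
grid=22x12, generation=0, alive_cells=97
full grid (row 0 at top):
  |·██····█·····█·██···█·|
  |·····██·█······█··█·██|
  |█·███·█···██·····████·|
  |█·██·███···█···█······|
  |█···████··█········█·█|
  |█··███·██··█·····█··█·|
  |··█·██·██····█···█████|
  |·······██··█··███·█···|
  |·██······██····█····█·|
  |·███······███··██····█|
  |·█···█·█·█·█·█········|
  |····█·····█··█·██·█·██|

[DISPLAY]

Gen: 0                       
·██····█·····█·██···█·       
·····██·█······█··█·██       
█·███·█···██·····████·       
█·██·███···█···█······       
█···████··█········█·█       
█··███·██··█·····█··█·       
··█·██·██····█···█████       
·······██··█··███·█···       
·██······██····█····█·       
·███······███··██····█       
·█···█·█·█·█·█········       
····█·····█··█·██·█·██       
                             
                             
                             


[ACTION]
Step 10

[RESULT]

Gen: 10                      
······█···············       
····███···············       
····██·····███··█·█···       
··█··█···███··███·█···       
··█████·······█···████       
█···███···██···█·███·█       
█·██···██·█████··██··█       
█·······████████···██·       
·················██···       
··········█·█···█·██··       
·············█···█····       
··········█·█·········       
                             
                             
                             


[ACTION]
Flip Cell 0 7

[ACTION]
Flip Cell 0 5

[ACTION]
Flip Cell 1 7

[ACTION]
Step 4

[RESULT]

Gen: 14                      
······················       
···········██·········       
··█·······█··██·······       
·██·····██·█··█··██···       
███···█····████████···       
·█····█·······██··█···       
··········█····███····       
··············█···█···       
·············███····█·       
·············███··█···       
······················       
······················       
                             
                             
                             


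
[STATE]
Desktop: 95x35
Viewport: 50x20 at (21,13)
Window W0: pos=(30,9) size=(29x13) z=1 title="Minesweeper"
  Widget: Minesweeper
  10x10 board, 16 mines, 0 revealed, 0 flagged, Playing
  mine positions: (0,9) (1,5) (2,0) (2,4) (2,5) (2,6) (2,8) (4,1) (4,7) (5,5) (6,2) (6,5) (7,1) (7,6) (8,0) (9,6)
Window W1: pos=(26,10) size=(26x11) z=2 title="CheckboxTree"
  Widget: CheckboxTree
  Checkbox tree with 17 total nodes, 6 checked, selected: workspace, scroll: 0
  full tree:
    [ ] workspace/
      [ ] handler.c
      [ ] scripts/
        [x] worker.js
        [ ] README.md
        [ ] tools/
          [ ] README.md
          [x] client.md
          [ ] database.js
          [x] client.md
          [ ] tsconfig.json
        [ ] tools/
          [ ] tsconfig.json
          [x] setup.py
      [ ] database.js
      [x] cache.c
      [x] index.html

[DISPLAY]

     ┃>[-] workspace/         ┃      ┃            
     ┃   [ ] handler.c        ┃      ┃            
     ┃   [-] scripts/         ┃      ┃            
     ┃     [x] worker.js      ┃      ┃            
     ┃     [ ] README.md      ┃      ┃            
     ┃     [-] tools/         ┃      ┃            
     ┃       [ ] README.md    ┃      ┃            
     ┗━━━━━━━━━━━━━━━━━━━━━━━━┛      ┃            
         ┗━━━━━━━━━━━━━━━━━━━━━━━━━━━┛            
                                                  
                                                  
                                                  
                                                  
                                                  
                                                  
                                                  
                                                  
                                                  
                                                  
                                                  


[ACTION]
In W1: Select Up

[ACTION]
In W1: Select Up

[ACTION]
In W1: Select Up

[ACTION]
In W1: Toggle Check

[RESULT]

     ┃>[x] workspace/         ┃      ┃            
     ┃   [x] handler.c        ┃      ┃            
     ┃   [x] scripts/         ┃      ┃            
     ┃     [x] worker.js      ┃      ┃            
     ┃     [x] README.md      ┃      ┃            
     ┃     [x] tools/         ┃      ┃            
     ┃       [x] README.md    ┃      ┃            
     ┗━━━━━━━━━━━━━━━━━━━━━━━━┛      ┃            
         ┗━━━━━━━━━━━━━━━━━━━━━━━━━━━┛            
                                                  
                                                  
                                                  
                                                  
                                                  
                                                  
                                                  
                                                  
                                                  
                                                  
                                                  


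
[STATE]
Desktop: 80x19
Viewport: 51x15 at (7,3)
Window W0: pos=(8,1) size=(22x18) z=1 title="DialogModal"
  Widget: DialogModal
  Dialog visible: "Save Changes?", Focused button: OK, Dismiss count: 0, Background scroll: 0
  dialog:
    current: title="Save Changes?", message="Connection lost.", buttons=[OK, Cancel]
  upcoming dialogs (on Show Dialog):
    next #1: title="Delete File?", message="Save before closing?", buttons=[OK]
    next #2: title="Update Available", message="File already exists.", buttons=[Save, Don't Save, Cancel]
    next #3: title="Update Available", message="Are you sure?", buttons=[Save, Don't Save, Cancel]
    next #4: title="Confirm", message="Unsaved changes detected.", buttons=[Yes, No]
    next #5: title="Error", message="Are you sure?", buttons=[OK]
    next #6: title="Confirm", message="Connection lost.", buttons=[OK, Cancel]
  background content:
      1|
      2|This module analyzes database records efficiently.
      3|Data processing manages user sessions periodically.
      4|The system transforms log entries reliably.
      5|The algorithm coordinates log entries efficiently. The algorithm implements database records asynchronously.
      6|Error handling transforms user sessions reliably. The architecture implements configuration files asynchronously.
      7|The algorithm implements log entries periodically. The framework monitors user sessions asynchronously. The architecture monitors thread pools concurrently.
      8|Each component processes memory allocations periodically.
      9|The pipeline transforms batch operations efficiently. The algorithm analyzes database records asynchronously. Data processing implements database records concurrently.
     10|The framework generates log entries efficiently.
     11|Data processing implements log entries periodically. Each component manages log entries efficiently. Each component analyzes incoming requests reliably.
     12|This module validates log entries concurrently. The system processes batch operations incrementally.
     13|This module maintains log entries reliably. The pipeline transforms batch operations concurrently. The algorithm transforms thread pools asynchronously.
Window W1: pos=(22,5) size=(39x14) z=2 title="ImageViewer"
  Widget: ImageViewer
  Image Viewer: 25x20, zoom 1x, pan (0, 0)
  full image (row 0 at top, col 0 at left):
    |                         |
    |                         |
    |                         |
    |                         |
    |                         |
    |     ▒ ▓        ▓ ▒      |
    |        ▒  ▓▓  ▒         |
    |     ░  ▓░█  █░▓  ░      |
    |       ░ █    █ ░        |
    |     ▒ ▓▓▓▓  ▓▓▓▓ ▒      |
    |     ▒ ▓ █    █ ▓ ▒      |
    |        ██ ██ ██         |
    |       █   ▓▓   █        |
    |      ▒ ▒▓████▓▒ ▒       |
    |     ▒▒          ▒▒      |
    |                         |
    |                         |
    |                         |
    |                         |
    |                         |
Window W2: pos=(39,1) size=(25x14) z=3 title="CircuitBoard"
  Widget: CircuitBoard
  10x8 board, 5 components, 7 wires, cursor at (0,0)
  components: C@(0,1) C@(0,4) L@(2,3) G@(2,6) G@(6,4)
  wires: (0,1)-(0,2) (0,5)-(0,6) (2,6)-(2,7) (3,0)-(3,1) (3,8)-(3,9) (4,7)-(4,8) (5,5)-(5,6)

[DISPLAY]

 ┠────────────────────┨         ┠──────────────────
 ┃                    ┃         ┃   0 1 2 3 4 5 6 7
 ┃This module a┏━━━━━━━━━━━━━━━━┃0  [.]  C ─ ·     
 ┃Data processi┃ ImageViewer    ┃                  
 ┃The system tr┠────────────────┃1                 
 ┃Th┌──────────┃                ┃                  
 ┃Er│Save Chang┃                ┃2               L 
 ┃Th│Connection┃                ┃                  
 ┃Ea│[OK]  Canc┃                ┃3   · ─ ·         
 ┃Th└──────────┃                ┃                  
 ┃The framework┃     ▒ ▓        ┃4                 
 ┃Data processi┃        ▒  ▓▓  ▒┗━━━━━━━━━━━━━━━━━━
 ┃This module v┃     ░  ▓░█  █░▓  ░                
 ┃This module m┃       ░ █    █ ░                  
 ┃             ┃     ▒ ▓▓▓▓  ▓▓▓▓ ▒                


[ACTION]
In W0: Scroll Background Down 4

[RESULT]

 ┠────────────────────┨         ┠──────────────────
 ┃The algorithm coordi┃         ┃   0 1 2 3 4 5 6 7
 ┃Error handlin┏━━━━━━━━━━━━━━━━┃0  [.]  C ─ ·     
 ┃The algorithm┃ ImageViewer    ┃                  
 ┃Each componen┠────────────────┃1                 
 ┃Th┌──────────┃                ┃                  
 ┃Th│Save Chang┃                ┃2               L 
 ┃Da│Connection┃                ┃                  
 ┃Th│[OK]  Canc┃                ┃3   · ─ ·         
 ┃Th└──────────┃                ┃                  
 ┃             ┃     ▒ ▓        ┃4                 
 ┃             ┃        ▒  ▓▓  ▒┗━━━━━━━━━━━━━━━━━━
 ┃             ┃     ░  ▓░█  █░▓  ░                
 ┃             ┃       ░ █    █ ░                  
 ┃             ┃     ▒ ▓▓▓▓  ▓▓▓▓ ▒                


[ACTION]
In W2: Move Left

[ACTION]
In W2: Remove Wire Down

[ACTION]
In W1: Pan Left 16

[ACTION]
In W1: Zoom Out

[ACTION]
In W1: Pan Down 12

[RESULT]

 ┠────────────────────┨         ┠──────────────────
 ┃The algorithm coordi┃         ┃   0 1 2 3 4 5 6 7
 ┃Error handlin┏━━━━━━━━━━━━━━━━┃0  [.]  C ─ ·     
 ┃The algorithm┃ ImageViewer    ┃                  
 ┃Each componen┠────────────────┃1                 
 ┃Th┌──────────┃       █   ▓▓   ┃                  
 ┃Th│Save Chang┃      ▒ ▒▓████▓▒┃2               L 
 ┃Da│Connection┃     ▒▒         ┃                  
 ┃Th│[OK]  Canc┃                ┃3   · ─ ·         
 ┃Th└──────────┃                ┃                  
 ┃             ┃                ┃4                 
 ┃             ┃                ┗━━━━━━━━━━━━━━━━━━
 ┃             ┃                                   
 ┃             ┃                                   
 ┃             ┃                                   


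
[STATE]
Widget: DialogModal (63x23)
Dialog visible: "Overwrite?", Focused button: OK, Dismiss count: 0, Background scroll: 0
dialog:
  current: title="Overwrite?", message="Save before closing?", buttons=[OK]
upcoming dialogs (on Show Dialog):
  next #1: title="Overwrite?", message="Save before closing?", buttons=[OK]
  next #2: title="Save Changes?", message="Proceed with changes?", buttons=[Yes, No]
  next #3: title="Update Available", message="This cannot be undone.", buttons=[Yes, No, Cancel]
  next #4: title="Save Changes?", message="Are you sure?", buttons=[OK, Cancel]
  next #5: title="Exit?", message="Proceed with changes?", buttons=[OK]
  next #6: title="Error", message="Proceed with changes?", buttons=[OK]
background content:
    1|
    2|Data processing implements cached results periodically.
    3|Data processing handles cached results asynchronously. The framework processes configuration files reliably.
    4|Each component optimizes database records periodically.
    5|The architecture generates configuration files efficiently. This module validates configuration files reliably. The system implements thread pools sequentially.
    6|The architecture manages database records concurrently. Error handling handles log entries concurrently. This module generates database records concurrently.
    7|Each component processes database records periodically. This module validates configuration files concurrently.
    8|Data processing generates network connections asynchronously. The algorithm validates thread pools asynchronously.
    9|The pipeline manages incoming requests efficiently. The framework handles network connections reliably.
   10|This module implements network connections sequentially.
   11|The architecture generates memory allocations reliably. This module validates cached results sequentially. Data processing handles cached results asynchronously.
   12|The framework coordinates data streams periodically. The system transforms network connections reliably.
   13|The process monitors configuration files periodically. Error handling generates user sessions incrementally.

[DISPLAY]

                                                               
Data processing implements cached results periodically.        
Data processing handles cached results asynchronously. The fram
Each component optimizes database records periodically.        
The architecture generates configuration files efficiently. Thi
The architecture manages database records concurrently. Error h
Each component processes database records periodically. This mo
Data processing generates network connections asynchronously. T
The pipeline manages incoming requests efficiently. The framewo
This module impleme┌──────────────────────┐sequentially.       
The architecture ge│      Overwrite?      │ns reliably. This mo
The framework coord│ Save before closing? │odically. The system
The process monitor│         [OK]         │riodically. Error ha
                   └──────────────────────┘                    
                                                               
                                                               
                                                               
                                                               
                                                               
                                                               
                                                               
                                                               
                                                               


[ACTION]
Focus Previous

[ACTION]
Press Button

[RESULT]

                                                               
Data processing implements cached results periodically.        
Data processing handles cached results asynchronously. The fram
Each component optimizes database records periodically.        
The architecture generates configuration files efficiently. Thi
The architecture manages database records concurrently. Error h
Each component processes database records periodically. This mo
Data processing generates network connections asynchronously. T
The pipeline manages incoming requests efficiently. The framewo
This module implements network connections sequentially.       
The architecture generates memory allocations reliably. This mo
The framework coordinates data streams periodically. The system
The process monitors configuration files periodically. Error ha
                                                               
                                                               
                                                               
                                                               
                                                               
                                                               
                                                               
                                                               
                                                               
                                                               


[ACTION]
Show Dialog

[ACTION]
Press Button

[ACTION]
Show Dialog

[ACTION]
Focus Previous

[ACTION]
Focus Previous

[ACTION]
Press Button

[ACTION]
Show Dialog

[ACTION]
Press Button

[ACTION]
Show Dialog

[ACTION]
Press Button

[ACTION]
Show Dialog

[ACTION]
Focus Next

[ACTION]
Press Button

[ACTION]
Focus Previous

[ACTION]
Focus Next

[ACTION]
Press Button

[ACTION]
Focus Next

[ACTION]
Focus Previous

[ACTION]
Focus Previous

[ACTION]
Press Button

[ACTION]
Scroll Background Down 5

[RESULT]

The architecture manages database records concurrently. Error h
Each component processes database records periodically. This mo
Data processing generates network connections asynchronously. T
The pipeline manages incoming requests efficiently. The framewo
This module implements network connections sequentially.       
The architecture generates memory allocations reliably. This mo
The framework coordinates data streams periodically. The system
The process monitors configuration files periodically. Error ha
                                                               
                                                               
                                                               
                                                               
                                                               
                                                               
                                                               
                                                               
                                                               
                                                               
                                                               
                                                               
                                                               
                                                               
                                                               
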